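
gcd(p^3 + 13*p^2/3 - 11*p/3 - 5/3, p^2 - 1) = p - 1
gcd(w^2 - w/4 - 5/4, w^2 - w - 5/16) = w - 5/4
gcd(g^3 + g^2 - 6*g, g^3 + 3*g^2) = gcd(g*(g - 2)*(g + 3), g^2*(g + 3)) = g^2 + 3*g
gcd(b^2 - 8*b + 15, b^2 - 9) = b - 3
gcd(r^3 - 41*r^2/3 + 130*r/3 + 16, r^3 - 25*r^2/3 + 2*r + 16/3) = r - 8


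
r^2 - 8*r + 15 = (r - 5)*(r - 3)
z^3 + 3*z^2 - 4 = (z - 1)*(z + 2)^2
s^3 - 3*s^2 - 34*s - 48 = (s - 8)*(s + 2)*(s + 3)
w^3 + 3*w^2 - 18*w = w*(w - 3)*(w + 6)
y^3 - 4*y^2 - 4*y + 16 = (y - 4)*(y - 2)*(y + 2)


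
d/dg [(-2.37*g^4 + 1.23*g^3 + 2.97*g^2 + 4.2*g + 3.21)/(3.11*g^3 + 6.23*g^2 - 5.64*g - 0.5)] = (-7.3707*g^6 - 29.5302*g^5 + 38.5266*g^4 - 35.2584*g^3 - 74.7111*g^2 - 42.9666*g + 16.0044)/(9.6721*g^6 + 38.7506*g^5 + 3.73210000000001*g^4 - 73.3844*g^3 + 25.5796*g^2 + 5.64*g + 0.25)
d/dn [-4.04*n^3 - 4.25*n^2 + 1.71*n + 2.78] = -12.12*n^2 - 8.5*n + 1.71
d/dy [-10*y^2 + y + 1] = 1 - 20*y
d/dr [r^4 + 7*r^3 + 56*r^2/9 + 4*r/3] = 4*r^3 + 21*r^2 + 112*r/9 + 4/3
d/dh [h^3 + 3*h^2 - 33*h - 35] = 3*h^2 + 6*h - 33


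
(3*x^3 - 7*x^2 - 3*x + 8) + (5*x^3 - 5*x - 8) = 8*x^3 - 7*x^2 - 8*x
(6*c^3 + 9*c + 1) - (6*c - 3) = 6*c^3 + 3*c + 4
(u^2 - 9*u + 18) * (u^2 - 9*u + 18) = u^4 - 18*u^3 + 117*u^2 - 324*u + 324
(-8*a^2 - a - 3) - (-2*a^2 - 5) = -6*a^2 - a + 2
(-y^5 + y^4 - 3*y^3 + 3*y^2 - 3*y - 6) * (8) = -8*y^5 + 8*y^4 - 24*y^3 + 24*y^2 - 24*y - 48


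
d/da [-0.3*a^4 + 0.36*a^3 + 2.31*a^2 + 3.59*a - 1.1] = -1.2*a^3 + 1.08*a^2 + 4.62*a + 3.59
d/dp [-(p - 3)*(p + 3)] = -2*p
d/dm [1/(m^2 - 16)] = -2*m/(m^2 - 16)^2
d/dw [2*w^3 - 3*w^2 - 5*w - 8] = 6*w^2 - 6*w - 5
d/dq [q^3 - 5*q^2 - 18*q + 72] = 3*q^2 - 10*q - 18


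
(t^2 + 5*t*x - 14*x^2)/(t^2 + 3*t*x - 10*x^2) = (t + 7*x)/(t + 5*x)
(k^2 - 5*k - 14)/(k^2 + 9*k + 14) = (k - 7)/(k + 7)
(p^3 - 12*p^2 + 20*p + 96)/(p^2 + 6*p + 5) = (p^3 - 12*p^2 + 20*p + 96)/(p^2 + 6*p + 5)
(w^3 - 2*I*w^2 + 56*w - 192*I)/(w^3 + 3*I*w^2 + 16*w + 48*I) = (w^2 + 2*I*w + 48)/(w^2 + 7*I*w - 12)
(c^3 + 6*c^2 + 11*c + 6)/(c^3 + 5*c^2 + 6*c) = (c + 1)/c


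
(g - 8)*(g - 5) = g^2 - 13*g + 40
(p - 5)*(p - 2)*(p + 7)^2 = p^4 + 7*p^3 - 39*p^2 - 203*p + 490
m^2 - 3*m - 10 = (m - 5)*(m + 2)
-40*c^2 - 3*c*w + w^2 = (-8*c + w)*(5*c + w)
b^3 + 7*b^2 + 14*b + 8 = (b + 1)*(b + 2)*(b + 4)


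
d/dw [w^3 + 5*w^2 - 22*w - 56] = 3*w^2 + 10*w - 22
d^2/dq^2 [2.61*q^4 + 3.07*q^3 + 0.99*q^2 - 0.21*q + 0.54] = 31.32*q^2 + 18.42*q + 1.98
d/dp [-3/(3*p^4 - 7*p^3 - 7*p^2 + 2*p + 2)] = 3*(12*p^3 - 21*p^2 - 14*p + 2)/(3*p^4 - 7*p^3 - 7*p^2 + 2*p + 2)^2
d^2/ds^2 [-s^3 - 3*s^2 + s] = -6*s - 6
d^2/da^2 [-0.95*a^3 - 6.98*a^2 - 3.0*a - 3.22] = -5.7*a - 13.96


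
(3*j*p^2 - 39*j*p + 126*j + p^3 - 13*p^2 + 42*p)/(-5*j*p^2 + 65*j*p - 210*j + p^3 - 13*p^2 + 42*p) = (3*j + p)/(-5*j + p)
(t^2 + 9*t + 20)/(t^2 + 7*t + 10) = (t + 4)/(t + 2)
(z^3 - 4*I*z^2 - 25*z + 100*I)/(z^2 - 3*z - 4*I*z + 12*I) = (z^2 - 25)/(z - 3)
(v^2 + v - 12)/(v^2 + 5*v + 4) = (v - 3)/(v + 1)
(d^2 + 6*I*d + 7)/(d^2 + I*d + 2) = (d + 7*I)/(d + 2*I)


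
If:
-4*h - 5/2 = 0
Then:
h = -5/8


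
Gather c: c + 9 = c + 9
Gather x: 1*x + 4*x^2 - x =4*x^2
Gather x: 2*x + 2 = 2*x + 2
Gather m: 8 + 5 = 13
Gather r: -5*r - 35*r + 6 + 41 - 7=40 - 40*r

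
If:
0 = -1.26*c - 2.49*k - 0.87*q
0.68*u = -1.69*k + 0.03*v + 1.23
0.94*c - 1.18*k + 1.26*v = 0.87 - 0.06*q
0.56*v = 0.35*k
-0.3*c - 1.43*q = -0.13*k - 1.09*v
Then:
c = 0.82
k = -0.30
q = -0.34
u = 2.54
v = -0.19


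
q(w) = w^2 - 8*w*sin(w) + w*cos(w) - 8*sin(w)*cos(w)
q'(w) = -w*sin(w) - 8*w*cos(w) + 2*w + 8*sin(w)^2 - 8*sin(w) - 8*cos(w)^2 + cos(w)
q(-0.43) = 1.39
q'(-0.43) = 1.11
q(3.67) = 21.62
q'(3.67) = 33.78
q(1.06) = -9.17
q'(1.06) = -5.26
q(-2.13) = -12.38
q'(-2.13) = -5.36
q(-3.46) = 26.30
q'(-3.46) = -42.01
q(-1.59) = -10.31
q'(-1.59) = 10.96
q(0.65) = -6.06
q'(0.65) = -9.42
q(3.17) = 7.37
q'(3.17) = 23.02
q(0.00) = 0.00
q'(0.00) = -7.00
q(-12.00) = 181.76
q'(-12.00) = 56.61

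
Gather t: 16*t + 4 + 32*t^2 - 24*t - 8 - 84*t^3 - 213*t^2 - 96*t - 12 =-84*t^3 - 181*t^2 - 104*t - 16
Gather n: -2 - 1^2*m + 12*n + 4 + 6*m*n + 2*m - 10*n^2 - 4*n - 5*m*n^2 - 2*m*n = m + n^2*(-5*m - 10) + n*(4*m + 8) + 2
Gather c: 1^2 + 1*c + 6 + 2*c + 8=3*c + 15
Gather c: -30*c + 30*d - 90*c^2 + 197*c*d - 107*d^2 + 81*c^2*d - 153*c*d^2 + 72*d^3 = c^2*(81*d - 90) + c*(-153*d^2 + 197*d - 30) + 72*d^3 - 107*d^2 + 30*d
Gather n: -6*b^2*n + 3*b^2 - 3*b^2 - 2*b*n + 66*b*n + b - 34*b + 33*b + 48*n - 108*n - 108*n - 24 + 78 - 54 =n*(-6*b^2 + 64*b - 168)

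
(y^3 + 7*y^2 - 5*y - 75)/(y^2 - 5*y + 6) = (y^2 + 10*y + 25)/(y - 2)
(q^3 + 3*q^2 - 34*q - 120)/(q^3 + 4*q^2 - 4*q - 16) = (q^2 - q - 30)/(q^2 - 4)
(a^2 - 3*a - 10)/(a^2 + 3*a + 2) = (a - 5)/(a + 1)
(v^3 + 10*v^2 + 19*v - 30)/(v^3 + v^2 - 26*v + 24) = (v + 5)/(v - 4)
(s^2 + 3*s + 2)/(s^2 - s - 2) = (s + 2)/(s - 2)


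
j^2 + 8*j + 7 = (j + 1)*(j + 7)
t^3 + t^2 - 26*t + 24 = (t - 4)*(t - 1)*(t + 6)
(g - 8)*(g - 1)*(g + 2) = g^3 - 7*g^2 - 10*g + 16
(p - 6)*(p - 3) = p^2 - 9*p + 18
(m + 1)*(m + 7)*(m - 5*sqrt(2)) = m^3 - 5*sqrt(2)*m^2 + 8*m^2 - 40*sqrt(2)*m + 7*m - 35*sqrt(2)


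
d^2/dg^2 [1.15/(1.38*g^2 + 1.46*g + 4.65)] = (-4.38012*g^2 - 4.63404*g + 1.15*(2.76*g + 1.46)*(5.52*g + 2.92) - 14.7591)/(1.38*g^2 + 1.46*g + 4.65)^3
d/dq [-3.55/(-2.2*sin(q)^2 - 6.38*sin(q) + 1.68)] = -(15.62*sin(q) + 22.649)*cos(q)/(2.2*sin(q)^2 + 6.38*sin(q) - 1.68)^2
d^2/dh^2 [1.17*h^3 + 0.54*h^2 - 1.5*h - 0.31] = 7.02*h + 1.08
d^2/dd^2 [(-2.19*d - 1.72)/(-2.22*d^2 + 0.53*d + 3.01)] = ((-29.1708*d - 5.3154)*(-2.22*d^2 + 0.53*d + 3.01) - (2.19*d + 1.72)*(4.44*d - 0.53)*(8.88*d - 1.06))/(-2.22*d^2 + 0.53*d + 3.01)^3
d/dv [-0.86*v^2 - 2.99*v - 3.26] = -1.72*v - 2.99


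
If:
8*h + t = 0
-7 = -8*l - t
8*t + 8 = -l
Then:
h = 71/504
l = 64/63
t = -71/63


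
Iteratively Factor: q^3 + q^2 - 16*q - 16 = (q + 1)*(q^2 - 16) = (q + 1)*(q + 4)*(q - 4)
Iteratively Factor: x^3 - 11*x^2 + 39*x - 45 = (x - 3)*(x^2 - 8*x + 15) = (x - 3)^2*(x - 5)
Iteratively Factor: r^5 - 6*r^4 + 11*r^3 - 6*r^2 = (r - 3)*(r^4 - 3*r^3 + 2*r^2) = r*(r - 3)*(r^3 - 3*r^2 + 2*r) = r*(r - 3)*(r - 2)*(r^2 - r) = r^2*(r - 3)*(r - 2)*(r - 1)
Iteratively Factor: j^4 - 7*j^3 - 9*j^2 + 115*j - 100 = (j - 5)*(j^3 - 2*j^2 - 19*j + 20) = (j - 5)*(j - 1)*(j^2 - j - 20) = (j - 5)*(j - 1)*(j + 4)*(j - 5)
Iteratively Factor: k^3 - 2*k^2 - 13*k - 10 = (k + 2)*(k^2 - 4*k - 5) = (k - 5)*(k + 2)*(k + 1)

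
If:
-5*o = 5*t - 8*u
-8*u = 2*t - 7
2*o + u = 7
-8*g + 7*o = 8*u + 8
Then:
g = 403/976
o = 357/122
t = -133/122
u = 70/61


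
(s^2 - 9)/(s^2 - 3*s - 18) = (s - 3)/(s - 6)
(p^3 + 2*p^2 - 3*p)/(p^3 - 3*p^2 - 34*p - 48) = p*(p - 1)/(p^2 - 6*p - 16)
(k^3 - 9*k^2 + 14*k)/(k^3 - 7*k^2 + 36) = k*(k^2 - 9*k + 14)/(k^3 - 7*k^2 + 36)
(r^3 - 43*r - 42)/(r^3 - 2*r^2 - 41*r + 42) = (r + 1)/(r - 1)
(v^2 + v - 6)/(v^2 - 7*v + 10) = (v + 3)/(v - 5)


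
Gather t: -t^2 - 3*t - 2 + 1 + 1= -t^2 - 3*t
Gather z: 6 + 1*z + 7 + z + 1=2*z + 14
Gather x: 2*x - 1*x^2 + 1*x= -x^2 + 3*x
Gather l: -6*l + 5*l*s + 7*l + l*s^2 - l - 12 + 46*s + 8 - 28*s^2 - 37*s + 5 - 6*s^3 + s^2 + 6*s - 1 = l*(s^2 + 5*s) - 6*s^3 - 27*s^2 + 15*s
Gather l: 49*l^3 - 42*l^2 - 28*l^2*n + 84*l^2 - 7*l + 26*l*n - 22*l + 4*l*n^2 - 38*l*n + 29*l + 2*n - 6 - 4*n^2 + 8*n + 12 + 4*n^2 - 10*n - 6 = 49*l^3 + l^2*(42 - 28*n) + l*(4*n^2 - 12*n)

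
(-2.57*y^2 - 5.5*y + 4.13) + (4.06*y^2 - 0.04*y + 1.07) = 1.49*y^2 - 5.54*y + 5.2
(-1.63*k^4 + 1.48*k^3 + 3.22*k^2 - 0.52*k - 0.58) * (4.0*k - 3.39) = -6.52*k^5 + 11.4457*k^4 + 7.8628*k^3 - 12.9958*k^2 - 0.5572*k + 1.9662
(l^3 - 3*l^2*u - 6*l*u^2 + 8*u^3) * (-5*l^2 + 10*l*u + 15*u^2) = -5*l^5 + 25*l^4*u + 15*l^3*u^2 - 145*l^2*u^3 - 10*l*u^4 + 120*u^5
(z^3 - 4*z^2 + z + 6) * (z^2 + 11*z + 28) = z^5 + 7*z^4 - 15*z^3 - 95*z^2 + 94*z + 168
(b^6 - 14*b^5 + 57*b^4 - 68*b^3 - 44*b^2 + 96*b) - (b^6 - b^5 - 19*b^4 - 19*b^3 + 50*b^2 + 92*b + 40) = -13*b^5 + 76*b^4 - 49*b^3 - 94*b^2 + 4*b - 40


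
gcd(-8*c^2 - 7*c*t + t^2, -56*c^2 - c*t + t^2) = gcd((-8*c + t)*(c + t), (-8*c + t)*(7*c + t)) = -8*c + t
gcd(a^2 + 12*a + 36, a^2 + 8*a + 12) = a + 6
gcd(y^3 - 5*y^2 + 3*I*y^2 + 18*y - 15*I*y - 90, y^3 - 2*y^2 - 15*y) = y - 5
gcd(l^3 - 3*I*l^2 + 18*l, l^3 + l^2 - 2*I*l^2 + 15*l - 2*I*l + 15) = l + 3*I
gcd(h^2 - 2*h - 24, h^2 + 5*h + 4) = h + 4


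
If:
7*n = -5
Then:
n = -5/7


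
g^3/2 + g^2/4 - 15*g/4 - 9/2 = (g/2 + 1)*(g - 3)*(g + 3/2)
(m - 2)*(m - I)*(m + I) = m^3 - 2*m^2 + m - 2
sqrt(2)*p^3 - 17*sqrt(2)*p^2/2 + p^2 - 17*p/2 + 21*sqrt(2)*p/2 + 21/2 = (p - 7)*(p - 3/2)*(sqrt(2)*p + 1)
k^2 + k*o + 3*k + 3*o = (k + 3)*(k + o)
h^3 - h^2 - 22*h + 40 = (h - 4)*(h - 2)*(h + 5)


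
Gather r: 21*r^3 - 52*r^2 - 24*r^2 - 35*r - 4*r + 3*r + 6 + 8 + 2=21*r^3 - 76*r^2 - 36*r + 16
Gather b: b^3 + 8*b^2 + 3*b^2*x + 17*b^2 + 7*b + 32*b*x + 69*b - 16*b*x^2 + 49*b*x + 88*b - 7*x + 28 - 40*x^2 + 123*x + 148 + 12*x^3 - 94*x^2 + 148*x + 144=b^3 + b^2*(3*x + 25) + b*(-16*x^2 + 81*x + 164) + 12*x^3 - 134*x^2 + 264*x + 320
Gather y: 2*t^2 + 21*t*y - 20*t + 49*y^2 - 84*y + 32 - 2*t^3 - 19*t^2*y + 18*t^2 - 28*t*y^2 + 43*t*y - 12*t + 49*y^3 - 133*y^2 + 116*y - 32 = -2*t^3 + 20*t^2 - 32*t + 49*y^3 + y^2*(-28*t - 84) + y*(-19*t^2 + 64*t + 32)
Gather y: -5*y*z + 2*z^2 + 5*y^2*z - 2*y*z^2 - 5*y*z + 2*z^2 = 5*y^2*z + y*(-2*z^2 - 10*z) + 4*z^2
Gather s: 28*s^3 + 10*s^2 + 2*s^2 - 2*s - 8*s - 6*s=28*s^3 + 12*s^2 - 16*s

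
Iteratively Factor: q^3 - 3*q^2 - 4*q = (q - 4)*(q^2 + q) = (q - 4)*(q + 1)*(q)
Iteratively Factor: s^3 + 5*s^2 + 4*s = (s)*(s^2 + 5*s + 4) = s*(s + 4)*(s + 1)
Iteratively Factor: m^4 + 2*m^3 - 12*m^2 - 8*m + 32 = (m - 2)*(m^3 + 4*m^2 - 4*m - 16) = (m - 2)^2*(m^2 + 6*m + 8) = (m - 2)^2*(m + 4)*(m + 2)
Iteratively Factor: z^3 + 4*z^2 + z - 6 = (z - 1)*(z^2 + 5*z + 6) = (z - 1)*(z + 2)*(z + 3)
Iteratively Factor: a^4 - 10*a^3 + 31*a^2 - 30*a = (a)*(a^3 - 10*a^2 + 31*a - 30) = a*(a - 3)*(a^2 - 7*a + 10) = a*(a - 3)*(a - 2)*(a - 5)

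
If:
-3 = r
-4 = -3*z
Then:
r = -3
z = 4/3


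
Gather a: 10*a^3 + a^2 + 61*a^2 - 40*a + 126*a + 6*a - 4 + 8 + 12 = 10*a^3 + 62*a^2 + 92*a + 16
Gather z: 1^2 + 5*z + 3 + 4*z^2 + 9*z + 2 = 4*z^2 + 14*z + 6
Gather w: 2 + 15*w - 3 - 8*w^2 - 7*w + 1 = -8*w^2 + 8*w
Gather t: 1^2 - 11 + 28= 18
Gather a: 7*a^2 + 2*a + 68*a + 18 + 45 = 7*a^2 + 70*a + 63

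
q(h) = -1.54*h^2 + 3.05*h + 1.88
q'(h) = 3.05 - 3.08*h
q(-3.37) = -25.89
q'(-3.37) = 13.43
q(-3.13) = -22.75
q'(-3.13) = 12.69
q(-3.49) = -27.52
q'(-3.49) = 13.80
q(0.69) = 3.25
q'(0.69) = 0.92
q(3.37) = -5.33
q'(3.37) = -7.33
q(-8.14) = -124.99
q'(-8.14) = 28.12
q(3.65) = -7.50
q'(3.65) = -8.19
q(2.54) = -0.31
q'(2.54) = -4.77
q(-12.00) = -256.48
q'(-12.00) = 40.01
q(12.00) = -183.28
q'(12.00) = -33.91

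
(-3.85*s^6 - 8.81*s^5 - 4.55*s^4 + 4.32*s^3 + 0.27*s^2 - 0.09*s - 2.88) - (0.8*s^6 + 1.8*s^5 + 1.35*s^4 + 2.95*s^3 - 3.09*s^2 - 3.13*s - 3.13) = -4.65*s^6 - 10.61*s^5 - 5.9*s^4 + 1.37*s^3 + 3.36*s^2 + 3.04*s + 0.25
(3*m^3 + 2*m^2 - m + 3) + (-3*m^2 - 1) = 3*m^3 - m^2 - m + 2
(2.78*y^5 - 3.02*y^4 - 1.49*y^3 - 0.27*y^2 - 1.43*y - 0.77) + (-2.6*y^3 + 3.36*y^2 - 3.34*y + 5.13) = 2.78*y^5 - 3.02*y^4 - 4.09*y^3 + 3.09*y^2 - 4.77*y + 4.36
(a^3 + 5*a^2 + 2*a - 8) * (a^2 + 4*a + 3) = a^5 + 9*a^4 + 25*a^3 + 15*a^2 - 26*a - 24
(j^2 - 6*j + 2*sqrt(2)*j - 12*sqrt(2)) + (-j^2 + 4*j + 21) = -2*j + 2*sqrt(2)*j - 12*sqrt(2) + 21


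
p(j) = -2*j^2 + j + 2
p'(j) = 1 - 4*j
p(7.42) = -100.69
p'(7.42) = -28.68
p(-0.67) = 0.43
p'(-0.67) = 3.68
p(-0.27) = 1.58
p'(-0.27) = 2.08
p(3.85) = -23.80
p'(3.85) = -14.40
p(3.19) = -15.16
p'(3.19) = -11.76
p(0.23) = 2.12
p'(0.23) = 0.08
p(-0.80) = -0.08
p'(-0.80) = 4.20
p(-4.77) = -48.28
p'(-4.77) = 20.08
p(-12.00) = -298.00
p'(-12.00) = 49.00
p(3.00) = -13.00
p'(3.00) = -11.00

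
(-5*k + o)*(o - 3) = -5*k*o + 15*k + o^2 - 3*o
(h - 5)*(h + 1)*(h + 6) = h^3 + 2*h^2 - 29*h - 30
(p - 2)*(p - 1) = p^2 - 3*p + 2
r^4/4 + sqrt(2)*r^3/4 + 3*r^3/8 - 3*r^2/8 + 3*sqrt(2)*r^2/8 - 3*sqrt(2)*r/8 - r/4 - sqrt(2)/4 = (r/2 + 1)*(r/2 + sqrt(2)/2)*(r - 1)*(r + 1/2)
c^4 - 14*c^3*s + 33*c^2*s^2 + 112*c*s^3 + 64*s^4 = (c - 8*s)^2*(c + s)^2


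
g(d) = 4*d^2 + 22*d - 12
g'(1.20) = 31.60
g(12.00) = 828.00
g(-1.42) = -35.17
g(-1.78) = -38.49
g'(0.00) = 22.00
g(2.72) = 77.43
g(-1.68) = -37.67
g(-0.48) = -21.64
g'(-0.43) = 18.56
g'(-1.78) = 7.76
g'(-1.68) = 8.56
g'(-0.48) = 18.16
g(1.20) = 20.16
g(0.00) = -12.00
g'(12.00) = 118.00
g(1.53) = 31.02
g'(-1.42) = 10.64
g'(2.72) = 43.76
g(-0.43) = -20.72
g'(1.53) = 34.24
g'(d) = 8*d + 22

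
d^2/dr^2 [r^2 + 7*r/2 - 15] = 2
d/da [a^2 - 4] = 2*a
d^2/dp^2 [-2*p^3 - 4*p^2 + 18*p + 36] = -12*p - 8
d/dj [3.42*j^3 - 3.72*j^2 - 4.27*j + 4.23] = 10.26*j^2 - 7.44*j - 4.27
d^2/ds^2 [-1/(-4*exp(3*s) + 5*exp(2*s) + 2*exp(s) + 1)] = 2*((-18*exp(2*s) + 10*exp(s) + 1)*(-4*exp(3*s) + 5*exp(2*s) + 2*exp(s) + 1) - 4*(-6*exp(2*s) + 5*exp(s) + 1)^2*exp(s))*exp(s)/(-4*exp(3*s) + 5*exp(2*s) + 2*exp(s) + 1)^3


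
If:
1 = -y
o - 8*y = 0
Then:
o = -8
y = -1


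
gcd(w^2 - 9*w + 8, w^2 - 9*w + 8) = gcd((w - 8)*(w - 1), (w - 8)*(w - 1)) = w^2 - 9*w + 8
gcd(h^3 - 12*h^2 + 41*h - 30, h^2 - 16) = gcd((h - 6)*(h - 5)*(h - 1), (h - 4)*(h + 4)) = 1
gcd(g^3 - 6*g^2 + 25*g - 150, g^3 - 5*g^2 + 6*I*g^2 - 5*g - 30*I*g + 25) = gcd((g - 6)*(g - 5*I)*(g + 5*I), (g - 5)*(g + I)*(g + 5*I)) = g + 5*I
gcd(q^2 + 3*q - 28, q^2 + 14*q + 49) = q + 7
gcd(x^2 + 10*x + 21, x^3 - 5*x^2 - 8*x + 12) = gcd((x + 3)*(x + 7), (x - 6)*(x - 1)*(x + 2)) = 1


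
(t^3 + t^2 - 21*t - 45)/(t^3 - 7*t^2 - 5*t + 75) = (t + 3)/(t - 5)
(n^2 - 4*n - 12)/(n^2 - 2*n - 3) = (-n^2 + 4*n + 12)/(-n^2 + 2*n + 3)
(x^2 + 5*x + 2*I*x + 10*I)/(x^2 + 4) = (x + 5)/(x - 2*I)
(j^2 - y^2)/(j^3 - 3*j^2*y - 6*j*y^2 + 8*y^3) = (-j - y)/(-j^2 + 2*j*y + 8*y^2)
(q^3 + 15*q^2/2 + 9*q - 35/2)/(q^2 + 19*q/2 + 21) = (q^2 + 4*q - 5)/(q + 6)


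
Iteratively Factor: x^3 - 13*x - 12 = (x + 3)*(x^2 - 3*x - 4) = (x - 4)*(x + 3)*(x + 1)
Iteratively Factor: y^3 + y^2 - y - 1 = (y + 1)*(y^2 - 1) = (y + 1)^2*(y - 1)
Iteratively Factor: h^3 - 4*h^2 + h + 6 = (h + 1)*(h^2 - 5*h + 6) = (h - 2)*(h + 1)*(h - 3)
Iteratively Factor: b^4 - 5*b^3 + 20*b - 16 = (b + 2)*(b^3 - 7*b^2 + 14*b - 8) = (b - 2)*(b + 2)*(b^2 - 5*b + 4) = (b - 2)*(b - 1)*(b + 2)*(b - 4)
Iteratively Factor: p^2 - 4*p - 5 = (p - 5)*(p + 1)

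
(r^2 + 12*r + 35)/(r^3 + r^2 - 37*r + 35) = (r + 5)/(r^2 - 6*r + 5)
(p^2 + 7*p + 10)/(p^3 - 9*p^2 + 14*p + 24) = (p^2 + 7*p + 10)/(p^3 - 9*p^2 + 14*p + 24)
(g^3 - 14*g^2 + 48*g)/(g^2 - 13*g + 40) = g*(g - 6)/(g - 5)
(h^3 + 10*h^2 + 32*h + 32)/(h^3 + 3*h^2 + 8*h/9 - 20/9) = 9*(h^2 + 8*h + 16)/(9*h^2 + 9*h - 10)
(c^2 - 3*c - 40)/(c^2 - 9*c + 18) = (c^2 - 3*c - 40)/(c^2 - 9*c + 18)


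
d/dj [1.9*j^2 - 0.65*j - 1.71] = 3.8*j - 0.65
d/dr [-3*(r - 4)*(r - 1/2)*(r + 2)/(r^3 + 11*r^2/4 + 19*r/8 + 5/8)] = 36*(-28*r^4 - 100*r^3 - 17*r^2 + 134*r + 74)/(64*r^6 + 352*r^5 + 788*r^4 + 916*r^3 + 581*r^2 + 190*r + 25)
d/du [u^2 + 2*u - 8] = 2*u + 2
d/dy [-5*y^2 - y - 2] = -10*y - 1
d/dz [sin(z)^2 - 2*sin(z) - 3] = 2*(sin(z) - 1)*cos(z)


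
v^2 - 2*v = v*(v - 2)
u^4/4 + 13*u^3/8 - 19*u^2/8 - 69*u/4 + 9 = (u/4 + 1)*(u - 3)*(u - 1/2)*(u + 6)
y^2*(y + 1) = y^3 + y^2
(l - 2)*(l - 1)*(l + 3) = l^3 - 7*l + 6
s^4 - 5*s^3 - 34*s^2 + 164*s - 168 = (s - 7)*(s - 2)^2*(s + 6)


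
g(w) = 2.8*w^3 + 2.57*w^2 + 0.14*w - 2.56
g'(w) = 8.4*w^2 + 5.14*w + 0.14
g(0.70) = -0.24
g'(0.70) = 7.85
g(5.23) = 469.03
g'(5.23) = 256.79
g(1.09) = 4.27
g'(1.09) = 15.72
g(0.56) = -1.18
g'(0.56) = 5.65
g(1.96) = 28.67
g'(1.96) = 42.48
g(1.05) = 3.66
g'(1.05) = 14.80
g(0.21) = -2.39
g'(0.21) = 1.59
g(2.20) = 40.00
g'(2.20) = 52.10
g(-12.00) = -4472.56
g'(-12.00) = 1148.06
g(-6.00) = -515.68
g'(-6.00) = 271.70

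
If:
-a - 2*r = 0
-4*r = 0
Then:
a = 0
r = 0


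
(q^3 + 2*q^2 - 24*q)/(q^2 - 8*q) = (q^2 + 2*q - 24)/(q - 8)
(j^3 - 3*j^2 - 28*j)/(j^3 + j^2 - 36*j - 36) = j*(j^2 - 3*j - 28)/(j^3 + j^2 - 36*j - 36)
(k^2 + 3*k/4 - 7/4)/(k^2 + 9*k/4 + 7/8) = 2*(k - 1)/(2*k + 1)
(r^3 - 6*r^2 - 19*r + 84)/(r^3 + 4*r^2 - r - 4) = (r^2 - 10*r + 21)/(r^2 - 1)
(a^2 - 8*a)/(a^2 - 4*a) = (a - 8)/(a - 4)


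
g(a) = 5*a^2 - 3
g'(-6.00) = -60.00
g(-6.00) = 177.00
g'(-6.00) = -60.00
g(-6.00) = 177.00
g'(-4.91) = -49.10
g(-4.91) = 117.54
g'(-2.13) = -21.30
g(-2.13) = 19.68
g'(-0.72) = -7.20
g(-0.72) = -0.41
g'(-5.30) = -53.00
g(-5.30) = 137.45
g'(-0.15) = -1.50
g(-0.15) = -2.89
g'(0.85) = 8.50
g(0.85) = 0.61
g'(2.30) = 23.00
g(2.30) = 23.45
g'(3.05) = 30.50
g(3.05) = 43.51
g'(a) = 10*a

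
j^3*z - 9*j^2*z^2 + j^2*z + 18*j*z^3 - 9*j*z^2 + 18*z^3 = (j - 6*z)*(j - 3*z)*(j*z + z)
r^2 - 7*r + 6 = (r - 6)*(r - 1)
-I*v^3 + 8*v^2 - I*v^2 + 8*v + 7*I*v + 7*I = (v + 1)*(v + 7*I)*(-I*v + 1)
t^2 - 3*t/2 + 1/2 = (t - 1)*(t - 1/2)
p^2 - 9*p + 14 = (p - 7)*(p - 2)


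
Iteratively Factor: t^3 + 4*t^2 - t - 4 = (t - 1)*(t^2 + 5*t + 4) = (t - 1)*(t + 4)*(t + 1)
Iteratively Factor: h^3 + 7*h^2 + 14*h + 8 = (h + 2)*(h^2 + 5*h + 4) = (h + 2)*(h + 4)*(h + 1)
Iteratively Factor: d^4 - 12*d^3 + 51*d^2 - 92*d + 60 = (d - 2)*(d^3 - 10*d^2 + 31*d - 30) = (d - 2)^2*(d^2 - 8*d + 15) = (d - 3)*(d - 2)^2*(d - 5)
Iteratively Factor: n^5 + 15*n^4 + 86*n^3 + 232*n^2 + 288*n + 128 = (n + 4)*(n^4 + 11*n^3 + 42*n^2 + 64*n + 32) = (n + 2)*(n + 4)*(n^3 + 9*n^2 + 24*n + 16) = (n + 2)*(n + 4)^2*(n^2 + 5*n + 4) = (n + 1)*(n + 2)*(n + 4)^2*(n + 4)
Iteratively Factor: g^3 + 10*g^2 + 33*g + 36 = (g + 3)*(g^2 + 7*g + 12) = (g + 3)*(g + 4)*(g + 3)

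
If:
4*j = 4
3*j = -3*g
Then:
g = -1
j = 1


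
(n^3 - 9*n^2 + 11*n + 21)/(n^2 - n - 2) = (n^2 - 10*n + 21)/(n - 2)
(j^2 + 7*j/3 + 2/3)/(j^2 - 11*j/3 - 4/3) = (j + 2)/(j - 4)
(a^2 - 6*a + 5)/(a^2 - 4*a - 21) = (-a^2 + 6*a - 5)/(-a^2 + 4*a + 21)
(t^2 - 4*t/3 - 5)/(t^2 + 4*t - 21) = (t + 5/3)/(t + 7)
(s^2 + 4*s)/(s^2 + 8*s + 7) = s*(s + 4)/(s^2 + 8*s + 7)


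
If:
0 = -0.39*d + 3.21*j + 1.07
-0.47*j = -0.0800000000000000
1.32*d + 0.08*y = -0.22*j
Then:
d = 4.14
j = 0.17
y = -68.85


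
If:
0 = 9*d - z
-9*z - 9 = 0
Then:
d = -1/9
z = -1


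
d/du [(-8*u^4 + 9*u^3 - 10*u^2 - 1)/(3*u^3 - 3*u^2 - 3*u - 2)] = (-24*u^6 + 48*u^5 + 75*u^4 + 10*u^3 - 15*u^2 + 34*u - 3)/(9*u^6 - 18*u^5 - 9*u^4 + 6*u^3 + 21*u^2 + 12*u + 4)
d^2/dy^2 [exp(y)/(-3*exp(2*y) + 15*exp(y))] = (-exp(y) - 5)*exp(y)/(3*(exp(3*y) - 15*exp(2*y) + 75*exp(y) - 125))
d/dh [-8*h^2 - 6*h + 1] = -16*h - 6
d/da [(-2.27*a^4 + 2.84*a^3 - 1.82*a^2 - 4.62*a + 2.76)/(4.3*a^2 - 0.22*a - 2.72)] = (-19.522*a^5 + 13.7102*a^4 + 23.448*a^3 - 2.908*a^2 - 13.8352*a + 13.1736)/(18.49*a^4 - 1.892*a^3 - 23.3436*a^2 + 1.1968*a + 7.3984)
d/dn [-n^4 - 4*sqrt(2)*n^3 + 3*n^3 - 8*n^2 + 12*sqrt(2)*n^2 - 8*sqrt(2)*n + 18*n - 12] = -4*n^3 - 12*sqrt(2)*n^2 + 9*n^2 - 16*n + 24*sqrt(2)*n - 8*sqrt(2) + 18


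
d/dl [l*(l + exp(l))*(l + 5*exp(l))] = 6*l^2*exp(l) + 3*l^2 + 10*l*exp(2*l) + 12*l*exp(l) + 5*exp(2*l)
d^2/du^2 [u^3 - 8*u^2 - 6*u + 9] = 6*u - 16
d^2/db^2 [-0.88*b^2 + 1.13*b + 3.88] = -1.76000000000000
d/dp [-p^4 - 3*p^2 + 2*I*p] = -4*p^3 - 6*p + 2*I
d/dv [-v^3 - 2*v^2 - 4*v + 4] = -3*v^2 - 4*v - 4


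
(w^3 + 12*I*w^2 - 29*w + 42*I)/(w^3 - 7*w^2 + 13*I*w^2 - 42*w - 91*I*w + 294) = (w - I)/(w - 7)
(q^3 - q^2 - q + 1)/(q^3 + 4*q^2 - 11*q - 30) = (q^3 - q^2 - q + 1)/(q^3 + 4*q^2 - 11*q - 30)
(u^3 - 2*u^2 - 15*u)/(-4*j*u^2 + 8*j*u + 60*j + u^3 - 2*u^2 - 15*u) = u/(-4*j + u)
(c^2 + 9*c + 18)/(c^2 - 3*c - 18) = (c + 6)/(c - 6)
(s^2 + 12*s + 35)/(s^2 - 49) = (s + 5)/(s - 7)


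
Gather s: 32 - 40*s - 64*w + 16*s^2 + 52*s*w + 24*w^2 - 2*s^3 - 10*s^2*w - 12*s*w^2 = -2*s^3 + s^2*(16 - 10*w) + s*(-12*w^2 + 52*w - 40) + 24*w^2 - 64*w + 32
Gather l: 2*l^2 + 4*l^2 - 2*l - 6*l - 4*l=6*l^2 - 12*l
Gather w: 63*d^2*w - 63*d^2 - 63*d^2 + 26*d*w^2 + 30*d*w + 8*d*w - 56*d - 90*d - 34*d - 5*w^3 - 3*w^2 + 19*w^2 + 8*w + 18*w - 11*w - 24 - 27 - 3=-126*d^2 - 180*d - 5*w^3 + w^2*(26*d + 16) + w*(63*d^2 + 38*d + 15) - 54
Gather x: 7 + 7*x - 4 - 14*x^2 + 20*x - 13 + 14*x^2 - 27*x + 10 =0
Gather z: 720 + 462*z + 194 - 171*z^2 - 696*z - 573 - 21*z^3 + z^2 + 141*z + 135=-21*z^3 - 170*z^2 - 93*z + 476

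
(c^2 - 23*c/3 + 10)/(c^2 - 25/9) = 3*(c - 6)/(3*c + 5)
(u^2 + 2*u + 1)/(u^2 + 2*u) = (u^2 + 2*u + 1)/(u*(u + 2))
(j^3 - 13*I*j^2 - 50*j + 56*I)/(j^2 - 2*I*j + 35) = (j^2 - 6*I*j - 8)/(j + 5*I)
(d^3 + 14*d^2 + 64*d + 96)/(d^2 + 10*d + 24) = d + 4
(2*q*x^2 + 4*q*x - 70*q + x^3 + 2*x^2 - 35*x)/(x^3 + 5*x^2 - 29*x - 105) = (2*q + x)/(x + 3)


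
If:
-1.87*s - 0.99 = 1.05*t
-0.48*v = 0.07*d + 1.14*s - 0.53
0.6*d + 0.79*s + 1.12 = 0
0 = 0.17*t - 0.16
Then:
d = -0.47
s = -1.06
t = 0.94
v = 3.69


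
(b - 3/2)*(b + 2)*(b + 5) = b^3 + 11*b^2/2 - b/2 - 15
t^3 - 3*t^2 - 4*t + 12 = (t - 3)*(t - 2)*(t + 2)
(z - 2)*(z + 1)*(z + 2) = z^3 + z^2 - 4*z - 4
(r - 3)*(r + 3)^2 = r^3 + 3*r^2 - 9*r - 27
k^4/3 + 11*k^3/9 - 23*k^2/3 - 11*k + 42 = (k/3 + 1)*(k - 3)*(k - 7/3)*(k + 6)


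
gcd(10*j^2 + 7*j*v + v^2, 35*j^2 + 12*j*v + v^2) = 5*j + v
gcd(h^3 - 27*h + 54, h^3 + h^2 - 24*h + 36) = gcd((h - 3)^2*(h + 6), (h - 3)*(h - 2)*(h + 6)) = h^2 + 3*h - 18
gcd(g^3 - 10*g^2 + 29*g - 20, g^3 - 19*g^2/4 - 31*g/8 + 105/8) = g - 5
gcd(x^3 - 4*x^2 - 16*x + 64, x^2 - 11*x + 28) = x - 4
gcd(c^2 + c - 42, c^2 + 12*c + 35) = c + 7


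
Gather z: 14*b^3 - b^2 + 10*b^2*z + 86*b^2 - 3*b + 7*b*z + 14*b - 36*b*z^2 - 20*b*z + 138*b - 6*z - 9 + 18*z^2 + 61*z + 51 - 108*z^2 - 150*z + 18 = 14*b^3 + 85*b^2 + 149*b + z^2*(-36*b - 90) + z*(10*b^2 - 13*b - 95) + 60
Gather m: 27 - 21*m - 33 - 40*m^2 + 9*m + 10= -40*m^2 - 12*m + 4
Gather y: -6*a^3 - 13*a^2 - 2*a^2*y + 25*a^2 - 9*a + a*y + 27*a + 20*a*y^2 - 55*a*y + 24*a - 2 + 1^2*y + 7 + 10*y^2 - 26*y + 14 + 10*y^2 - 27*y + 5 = -6*a^3 + 12*a^2 + 42*a + y^2*(20*a + 20) + y*(-2*a^2 - 54*a - 52) + 24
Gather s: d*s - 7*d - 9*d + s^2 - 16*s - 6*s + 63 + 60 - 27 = -16*d + s^2 + s*(d - 22) + 96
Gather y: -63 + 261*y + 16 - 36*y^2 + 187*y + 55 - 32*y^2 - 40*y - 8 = -68*y^2 + 408*y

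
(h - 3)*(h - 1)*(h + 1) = h^3 - 3*h^2 - h + 3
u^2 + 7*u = u*(u + 7)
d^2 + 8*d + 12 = (d + 2)*(d + 6)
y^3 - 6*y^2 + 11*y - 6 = (y - 3)*(y - 2)*(y - 1)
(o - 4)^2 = o^2 - 8*o + 16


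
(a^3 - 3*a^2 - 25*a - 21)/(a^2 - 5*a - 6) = (a^2 - 4*a - 21)/(a - 6)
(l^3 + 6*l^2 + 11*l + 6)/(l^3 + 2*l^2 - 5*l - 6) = (l + 2)/(l - 2)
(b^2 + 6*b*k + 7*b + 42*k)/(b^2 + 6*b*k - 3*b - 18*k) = (b + 7)/(b - 3)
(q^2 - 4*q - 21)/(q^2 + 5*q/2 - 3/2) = 2*(q - 7)/(2*q - 1)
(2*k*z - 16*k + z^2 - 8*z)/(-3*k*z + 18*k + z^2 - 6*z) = (-2*k*z + 16*k - z^2 + 8*z)/(3*k*z - 18*k - z^2 + 6*z)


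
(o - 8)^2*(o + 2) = o^3 - 14*o^2 + 32*o + 128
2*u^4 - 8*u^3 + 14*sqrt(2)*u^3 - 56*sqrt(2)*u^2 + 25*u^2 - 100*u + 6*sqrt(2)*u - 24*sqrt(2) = (u - 4)*(u + 6*sqrt(2))*(sqrt(2)*u + 1)^2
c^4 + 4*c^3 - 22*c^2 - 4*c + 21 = (c - 3)*(c - 1)*(c + 1)*(c + 7)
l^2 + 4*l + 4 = (l + 2)^2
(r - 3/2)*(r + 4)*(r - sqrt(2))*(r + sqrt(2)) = r^4 + 5*r^3/2 - 8*r^2 - 5*r + 12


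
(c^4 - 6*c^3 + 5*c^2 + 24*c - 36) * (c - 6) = c^5 - 12*c^4 + 41*c^3 - 6*c^2 - 180*c + 216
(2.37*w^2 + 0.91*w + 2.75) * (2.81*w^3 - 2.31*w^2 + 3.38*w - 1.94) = 6.6597*w^5 - 2.9176*w^4 + 13.636*w^3 - 7.8745*w^2 + 7.5296*w - 5.335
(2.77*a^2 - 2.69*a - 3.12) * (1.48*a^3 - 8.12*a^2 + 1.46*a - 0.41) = 4.0996*a^5 - 26.4736*a^4 + 21.2694*a^3 + 20.2713*a^2 - 3.4523*a + 1.2792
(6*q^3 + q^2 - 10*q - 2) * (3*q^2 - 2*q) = 18*q^5 - 9*q^4 - 32*q^3 + 14*q^2 + 4*q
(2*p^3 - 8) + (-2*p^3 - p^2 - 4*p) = -p^2 - 4*p - 8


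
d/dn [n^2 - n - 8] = 2*n - 1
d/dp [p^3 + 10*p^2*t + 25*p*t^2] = 3*p^2 + 20*p*t + 25*t^2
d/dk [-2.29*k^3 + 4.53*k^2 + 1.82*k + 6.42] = -6.87*k^2 + 9.06*k + 1.82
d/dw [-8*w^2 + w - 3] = 1 - 16*w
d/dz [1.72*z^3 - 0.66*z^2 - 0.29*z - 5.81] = 5.16*z^2 - 1.32*z - 0.29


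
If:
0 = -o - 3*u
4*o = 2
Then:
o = 1/2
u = -1/6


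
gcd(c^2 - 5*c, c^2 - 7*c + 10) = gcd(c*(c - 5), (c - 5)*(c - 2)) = c - 5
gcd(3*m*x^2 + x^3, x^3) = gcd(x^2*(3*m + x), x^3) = x^2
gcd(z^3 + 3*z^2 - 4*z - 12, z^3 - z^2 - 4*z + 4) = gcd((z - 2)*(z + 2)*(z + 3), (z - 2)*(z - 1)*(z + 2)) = z^2 - 4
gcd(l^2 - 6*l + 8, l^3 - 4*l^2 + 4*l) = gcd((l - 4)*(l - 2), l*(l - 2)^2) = l - 2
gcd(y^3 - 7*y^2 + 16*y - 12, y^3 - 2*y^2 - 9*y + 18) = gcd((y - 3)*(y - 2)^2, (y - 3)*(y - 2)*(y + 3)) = y^2 - 5*y + 6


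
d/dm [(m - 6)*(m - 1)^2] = (m - 1)*(3*m - 13)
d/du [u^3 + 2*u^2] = u*(3*u + 4)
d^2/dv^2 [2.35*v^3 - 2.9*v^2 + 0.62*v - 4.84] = 14.1*v - 5.8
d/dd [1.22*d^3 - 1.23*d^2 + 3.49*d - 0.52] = 3.66*d^2 - 2.46*d + 3.49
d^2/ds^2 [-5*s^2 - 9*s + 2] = -10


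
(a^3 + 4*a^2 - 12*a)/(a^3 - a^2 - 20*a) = (-a^2 - 4*a + 12)/(-a^2 + a + 20)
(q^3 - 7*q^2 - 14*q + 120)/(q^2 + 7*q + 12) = (q^2 - 11*q + 30)/(q + 3)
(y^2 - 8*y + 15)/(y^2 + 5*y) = (y^2 - 8*y + 15)/(y*(y + 5))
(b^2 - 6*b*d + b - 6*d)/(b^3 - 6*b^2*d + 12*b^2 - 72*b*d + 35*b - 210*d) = (b + 1)/(b^2 + 12*b + 35)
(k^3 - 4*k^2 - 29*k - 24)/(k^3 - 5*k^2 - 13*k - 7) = (k^2 - 5*k - 24)/(k^2 - 6*k - 7)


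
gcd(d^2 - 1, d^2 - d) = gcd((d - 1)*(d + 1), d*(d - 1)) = d - 1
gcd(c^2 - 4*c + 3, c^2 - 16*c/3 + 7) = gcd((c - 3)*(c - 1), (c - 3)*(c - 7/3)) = c - 3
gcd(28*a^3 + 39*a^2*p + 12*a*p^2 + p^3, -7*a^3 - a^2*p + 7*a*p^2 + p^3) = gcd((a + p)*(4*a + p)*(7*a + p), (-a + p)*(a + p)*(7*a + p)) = 7*a^2 + 8*a*p + p^2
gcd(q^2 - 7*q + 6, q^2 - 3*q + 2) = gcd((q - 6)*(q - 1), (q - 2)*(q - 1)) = q - 1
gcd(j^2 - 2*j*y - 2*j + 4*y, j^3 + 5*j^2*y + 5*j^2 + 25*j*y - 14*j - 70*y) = j - 2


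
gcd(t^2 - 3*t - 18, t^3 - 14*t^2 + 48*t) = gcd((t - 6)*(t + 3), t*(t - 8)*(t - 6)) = t - 6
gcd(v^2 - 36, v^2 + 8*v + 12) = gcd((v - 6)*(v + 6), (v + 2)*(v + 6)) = v + 6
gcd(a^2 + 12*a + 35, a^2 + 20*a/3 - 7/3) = a + 7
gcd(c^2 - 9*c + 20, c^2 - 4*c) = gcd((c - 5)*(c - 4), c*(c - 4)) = c - 4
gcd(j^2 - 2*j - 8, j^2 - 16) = j - 4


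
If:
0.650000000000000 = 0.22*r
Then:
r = 2.95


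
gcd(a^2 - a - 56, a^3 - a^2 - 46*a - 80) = a - 8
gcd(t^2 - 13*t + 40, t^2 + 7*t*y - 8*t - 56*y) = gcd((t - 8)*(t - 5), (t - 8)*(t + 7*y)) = t - 8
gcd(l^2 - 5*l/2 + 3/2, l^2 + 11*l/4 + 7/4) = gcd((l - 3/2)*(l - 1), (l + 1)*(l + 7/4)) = 1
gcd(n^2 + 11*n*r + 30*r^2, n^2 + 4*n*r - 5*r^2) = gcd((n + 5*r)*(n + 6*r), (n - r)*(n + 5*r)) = n + 5*r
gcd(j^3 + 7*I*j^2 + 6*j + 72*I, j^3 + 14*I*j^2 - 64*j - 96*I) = j^2 + 10*I*j - 24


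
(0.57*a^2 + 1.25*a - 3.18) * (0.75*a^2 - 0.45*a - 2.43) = 0.4275*a^4 + 0.681*a^3 - 4.3326*a^2 - 1.6065*a + 7.7274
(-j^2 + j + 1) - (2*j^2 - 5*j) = -3*j^2 + 6*j + 1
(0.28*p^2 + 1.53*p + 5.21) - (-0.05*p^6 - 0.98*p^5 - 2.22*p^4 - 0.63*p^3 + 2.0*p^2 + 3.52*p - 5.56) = 0.05*p^6 + 0.98*p^5 + 2.22*p^4 + 0.63*p^3 - 1.72*p^2 - 1.99*p + 10.77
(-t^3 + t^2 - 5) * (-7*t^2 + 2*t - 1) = 7*t^5 - 9*t^4 + 3*t^3 + 34*t^2 - 10*t + 5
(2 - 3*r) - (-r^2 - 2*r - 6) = r^2 - r + 8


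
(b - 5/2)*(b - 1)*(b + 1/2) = b^3 - 3*b^2 + 3*b/4 + 5/4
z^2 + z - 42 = (z - 6)*(z + 7)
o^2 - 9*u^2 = (o - 3*u)*(o + 3*u)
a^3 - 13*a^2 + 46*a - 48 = (a - 8)*(a - 3)*(a - 2)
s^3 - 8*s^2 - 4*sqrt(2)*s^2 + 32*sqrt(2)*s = s*(s - 8)*(s - 4*sqrt(2))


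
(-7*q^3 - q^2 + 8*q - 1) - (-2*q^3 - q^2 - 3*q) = -5*q^3 + 11*q - 1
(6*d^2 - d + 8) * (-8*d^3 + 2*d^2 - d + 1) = -48*d^5 + 20*d^4 - 72*d^3 + 23*d^2 - 9*d + 8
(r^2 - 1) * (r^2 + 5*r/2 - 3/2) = r^4 + 5*r^3/2 - 5*r^2/2 - 5*r/2 + 3/2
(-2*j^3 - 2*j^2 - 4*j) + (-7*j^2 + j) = -2*j^3 - 9*j^2 - 3*j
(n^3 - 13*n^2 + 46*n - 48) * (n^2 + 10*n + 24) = n^5 - 3*n^4 - 60*n^3 + 100*n^2 + 624*n - 1152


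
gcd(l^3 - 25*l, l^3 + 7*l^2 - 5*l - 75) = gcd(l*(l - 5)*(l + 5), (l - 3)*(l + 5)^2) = l + 5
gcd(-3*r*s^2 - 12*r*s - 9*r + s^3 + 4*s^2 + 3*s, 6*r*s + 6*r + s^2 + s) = s + 1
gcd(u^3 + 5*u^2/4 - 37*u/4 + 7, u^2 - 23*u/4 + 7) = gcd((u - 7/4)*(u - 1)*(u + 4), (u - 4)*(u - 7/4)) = u - 7/4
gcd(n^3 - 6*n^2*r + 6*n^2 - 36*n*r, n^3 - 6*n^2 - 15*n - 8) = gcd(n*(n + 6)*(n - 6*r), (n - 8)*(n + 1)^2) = 1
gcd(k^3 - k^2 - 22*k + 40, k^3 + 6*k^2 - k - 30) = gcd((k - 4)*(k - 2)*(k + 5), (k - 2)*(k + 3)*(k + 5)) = k^2 + 3*k - 10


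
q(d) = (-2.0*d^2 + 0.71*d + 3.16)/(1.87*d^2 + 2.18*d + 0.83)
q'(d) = (0.71 - 4.0*d)/(1.87*d^2 + 2.18*d + 0.83) + (-3.74*d - 2.18)*(-2.0*d^2 + 0.71*d + 3.16)/(1.87*d^2 + 2.18*d + 0.83)^2 = (-5.6877*d^2 - 15.1384*d - 6.2995)/(3.4969*d^4 + 8.1532*d^3 + 7.8566*d^2 + 3.6188*d + 0.6889)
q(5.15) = -0.75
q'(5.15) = -0.06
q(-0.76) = 5.78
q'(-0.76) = 29.93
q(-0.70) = 7.64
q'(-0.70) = 31.12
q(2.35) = -0.38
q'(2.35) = -0.28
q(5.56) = -0.77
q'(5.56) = -0.05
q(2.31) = -0.37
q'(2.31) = -0.29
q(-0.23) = 6.76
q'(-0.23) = -17.06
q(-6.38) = -1.31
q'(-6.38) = -0.04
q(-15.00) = -1.18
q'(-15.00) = -0.01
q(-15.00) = -1.18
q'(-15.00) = -0.01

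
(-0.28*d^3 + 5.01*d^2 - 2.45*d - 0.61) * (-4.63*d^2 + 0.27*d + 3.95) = 1.2964*d^5 - 23.2719*d^4 + 11.5902*d^3 + 21.9523*d^2 - 9.8422*d - 2.4095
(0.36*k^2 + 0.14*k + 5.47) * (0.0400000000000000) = 0.0144*k^2 + 0.0056*k + 0.2188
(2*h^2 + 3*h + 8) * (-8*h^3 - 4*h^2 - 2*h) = -16*h^5 - 32*h^4 - 80*h^3 - 38*h^2 - 16*h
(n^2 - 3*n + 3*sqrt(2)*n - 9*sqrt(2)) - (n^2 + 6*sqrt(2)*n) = -3*sqrt(2)*n - 3*n - 9*sqrt(2)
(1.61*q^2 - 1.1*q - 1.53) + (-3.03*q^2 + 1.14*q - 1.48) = -1.42*q^2 + 0.0399999999999998*q - 3.01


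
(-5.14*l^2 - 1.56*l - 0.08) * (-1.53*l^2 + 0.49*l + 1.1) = 7.8642*l^4 - 0.1318*l^3 - 6.296*l^2 - 1.7552*l - 0.088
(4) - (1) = 3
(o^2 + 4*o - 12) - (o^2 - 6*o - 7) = 10*o - 5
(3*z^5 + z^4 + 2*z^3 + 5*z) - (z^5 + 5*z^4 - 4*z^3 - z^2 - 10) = 2*z^5 - 4*z^4 + 6*z^3 + z^2 + 5*z + 10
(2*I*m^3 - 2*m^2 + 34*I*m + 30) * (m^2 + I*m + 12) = 2*I*m^5 - 4*m^4 + 56*I*m^3 - 28*m^2 + 438*I*m + 360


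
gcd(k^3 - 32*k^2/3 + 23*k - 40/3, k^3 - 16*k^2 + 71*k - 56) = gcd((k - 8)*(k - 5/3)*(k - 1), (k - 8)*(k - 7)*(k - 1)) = k^2 - 9*k + 8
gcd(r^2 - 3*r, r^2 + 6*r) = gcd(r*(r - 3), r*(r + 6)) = r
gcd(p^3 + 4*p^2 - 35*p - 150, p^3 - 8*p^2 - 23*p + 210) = p^2 - p - 30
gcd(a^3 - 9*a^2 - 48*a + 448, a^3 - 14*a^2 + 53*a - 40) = a - 8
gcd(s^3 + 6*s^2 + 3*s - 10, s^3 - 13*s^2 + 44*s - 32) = s - 1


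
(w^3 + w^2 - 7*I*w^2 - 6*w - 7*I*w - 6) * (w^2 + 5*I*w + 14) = w^5 + w^4 - 2*I*w^4 + 43*w^3 - 2*I*w^3 + 43*w^2 - 128*I*w^2 - 84*w - 128*I*w - 84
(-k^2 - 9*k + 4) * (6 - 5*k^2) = 5*k^4 + 45*k^3 - 26*k^2 - 54*k + 24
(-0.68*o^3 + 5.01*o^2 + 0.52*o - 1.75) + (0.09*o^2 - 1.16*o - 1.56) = -0.68*o^3 + 5.1*o^2 - 0.64*o - 3.31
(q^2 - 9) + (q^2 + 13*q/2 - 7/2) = 2*q^2 + 13*q/2 - 25/2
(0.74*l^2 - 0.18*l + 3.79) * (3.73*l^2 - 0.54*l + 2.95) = 2.7602*l^4 - 1.071*l^3 + 16.4169*l^2 - 2.5776*l + 11.1805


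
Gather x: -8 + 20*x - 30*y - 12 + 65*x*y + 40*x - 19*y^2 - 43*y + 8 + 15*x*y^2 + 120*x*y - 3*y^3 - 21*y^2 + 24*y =x*(15*y^2 + 185*y + 60) - 3*y^3 - 40*y^2 - 49*y - 12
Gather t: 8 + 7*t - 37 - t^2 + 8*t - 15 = -t^2 + 15*t - 44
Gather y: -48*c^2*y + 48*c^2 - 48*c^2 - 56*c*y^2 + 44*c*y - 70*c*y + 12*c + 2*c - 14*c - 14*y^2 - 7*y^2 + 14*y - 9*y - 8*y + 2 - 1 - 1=y^2*(-56*c - 21) + y*(-48*c^2 - 26*c - 3)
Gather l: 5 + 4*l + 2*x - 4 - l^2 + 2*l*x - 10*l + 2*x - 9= -l^2 + l*(2*x - 6) + 4*x - 8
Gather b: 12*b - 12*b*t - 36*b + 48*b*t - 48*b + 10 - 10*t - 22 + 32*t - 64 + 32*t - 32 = b*(36*t - 72) + 54*t - 108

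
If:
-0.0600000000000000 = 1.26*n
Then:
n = -0.05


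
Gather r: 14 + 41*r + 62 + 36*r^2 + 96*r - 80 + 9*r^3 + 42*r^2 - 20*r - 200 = 9*r^3 + 78*r^2 + 117*r - 204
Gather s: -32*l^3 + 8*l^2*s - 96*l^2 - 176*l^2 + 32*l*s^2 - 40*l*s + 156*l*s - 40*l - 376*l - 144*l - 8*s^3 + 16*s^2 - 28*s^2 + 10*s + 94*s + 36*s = -32*l^3 - 272*l^2 - 560*l - 8*s^3 + s^2*(32*l - 12) + s*(8*l^2 + 116*l + 140)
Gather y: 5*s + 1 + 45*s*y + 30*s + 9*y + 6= 35*s + y*(45*s + 9) + 7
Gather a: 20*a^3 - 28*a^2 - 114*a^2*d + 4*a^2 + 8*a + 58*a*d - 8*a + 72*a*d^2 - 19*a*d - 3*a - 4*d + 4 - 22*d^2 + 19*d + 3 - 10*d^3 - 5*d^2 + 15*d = 20*a^3 + a^2*(-114*d - 24) + a*(72*d^2 + 39*d - 3) - 10*d^3 - 27*d^2 + 30*d + 7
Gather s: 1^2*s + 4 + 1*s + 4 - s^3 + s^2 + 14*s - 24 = -s^3 + s^2 + 16*s - 16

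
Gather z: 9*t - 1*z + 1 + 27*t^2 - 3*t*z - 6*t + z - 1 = 27*t^2 - 3*t*z + 3*t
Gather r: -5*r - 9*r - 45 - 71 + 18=-14*r - 98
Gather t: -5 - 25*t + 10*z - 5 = -25*t + 10*z - 10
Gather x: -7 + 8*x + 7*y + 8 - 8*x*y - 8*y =x*(8 - 8*y) - y + 1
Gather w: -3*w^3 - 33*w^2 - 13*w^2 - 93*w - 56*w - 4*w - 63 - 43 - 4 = -3*w^3 - 46*w^2 - 153*w - 110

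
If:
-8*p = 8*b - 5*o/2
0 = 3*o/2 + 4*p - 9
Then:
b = 15/8 - 11*p/6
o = 6 - 8*p/3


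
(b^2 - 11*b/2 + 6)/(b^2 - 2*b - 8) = (b - 3/2)/(b + 2)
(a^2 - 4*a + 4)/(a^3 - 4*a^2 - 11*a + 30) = (a - 2)/(a^2 - 2*a - 15)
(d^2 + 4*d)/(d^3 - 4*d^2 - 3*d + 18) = d*(d + 4)/(d^3 - 4*d^2 - 3*d + 18)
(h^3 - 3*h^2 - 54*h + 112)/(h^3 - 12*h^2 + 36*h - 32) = (h + 7)/(h - 2)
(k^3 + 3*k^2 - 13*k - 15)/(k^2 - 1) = (k^2 + 2*k - 15)/(k - 1)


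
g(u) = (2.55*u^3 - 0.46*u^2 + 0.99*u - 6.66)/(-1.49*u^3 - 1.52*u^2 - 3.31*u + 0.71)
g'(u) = (4.47*u^2 + 3.04*u + 3.31)*(2.55*u^3 - 0.46*u^2 + 0.99*u - 6.66)/(-1.49*u^3 - 1.52*u^2 - 3.31*u + 0.71)^2 + (7.65*u^2 - 0.92*u + 0.99)/(-1.49*u^3 - 1.52*u^2 - 3.31*u + 0.71)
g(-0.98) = -2.69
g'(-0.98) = -0.82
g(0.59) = 2.75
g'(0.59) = -10.31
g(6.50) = -1.38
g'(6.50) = -0.05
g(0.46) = 4.73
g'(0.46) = -22.62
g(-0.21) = -5.11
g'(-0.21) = -9.72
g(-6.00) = -2.02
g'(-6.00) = -0.04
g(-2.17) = -2.32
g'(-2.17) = -0.14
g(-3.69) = -2.16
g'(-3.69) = -0.08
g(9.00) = -1.47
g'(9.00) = -0.03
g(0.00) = -9.38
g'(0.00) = -42.34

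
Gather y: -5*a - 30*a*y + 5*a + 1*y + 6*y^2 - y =-30*a*y + 6*y^2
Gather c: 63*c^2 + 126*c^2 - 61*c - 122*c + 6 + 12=189*c^2 - 183*c + 18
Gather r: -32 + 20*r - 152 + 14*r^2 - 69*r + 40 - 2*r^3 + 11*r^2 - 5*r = -2*r^3 + 25*r^2 - 54*r - 144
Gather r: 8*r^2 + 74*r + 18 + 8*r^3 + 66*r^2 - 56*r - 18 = 8*r^3 + 74*r^2 + 18*r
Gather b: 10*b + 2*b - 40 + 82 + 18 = 12*b + 60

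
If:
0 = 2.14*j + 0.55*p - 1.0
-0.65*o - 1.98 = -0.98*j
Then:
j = 0.467289719626168 - 0.257009345794392*p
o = -0.387491013659238*p - 2.34162473040978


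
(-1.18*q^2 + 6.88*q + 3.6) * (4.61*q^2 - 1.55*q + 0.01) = -5.4398*q^4 + 33.5458*q^3 + 5.9202*q^2 - 5.5112*q + 0.036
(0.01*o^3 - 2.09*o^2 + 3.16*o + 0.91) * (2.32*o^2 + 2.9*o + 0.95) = 0.0232*o^5 - 4.8198*o^4 + 1.2797*o^3 + 9.2897*o^2 + 5.641*o + 0.8645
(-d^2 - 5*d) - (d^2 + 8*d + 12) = -2*d^2 - 13*d - 12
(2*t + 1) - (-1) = 2*t + 2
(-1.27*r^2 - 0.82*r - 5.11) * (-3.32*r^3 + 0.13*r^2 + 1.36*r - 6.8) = 4.2164*r^5 + 2.5573*r^4 + 15.1314*r^3 + 6.8565*r^2 - 1.3736*r + 34.748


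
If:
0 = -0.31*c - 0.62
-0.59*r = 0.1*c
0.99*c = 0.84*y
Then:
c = -2.00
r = 0.34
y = -2.36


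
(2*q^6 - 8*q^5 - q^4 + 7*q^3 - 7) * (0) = 0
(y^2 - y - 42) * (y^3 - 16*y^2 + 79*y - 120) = y^5 - 17*y^4 + 53*y^3 + 473*y^2 - 3198*y + 5040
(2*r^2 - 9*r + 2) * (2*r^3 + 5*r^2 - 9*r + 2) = 4*r^5 - 8*r^4 - 59*r^3 + 95*r^2 - 36*r + 4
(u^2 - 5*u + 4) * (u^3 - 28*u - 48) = u^5 - 5*u^4 - 24*u^3 + 92*u^2 + 128*u - 192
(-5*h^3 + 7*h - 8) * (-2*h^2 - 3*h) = 10*h^5 + 15*h^4 - 14*h^3 - 5*h^2 + 24*h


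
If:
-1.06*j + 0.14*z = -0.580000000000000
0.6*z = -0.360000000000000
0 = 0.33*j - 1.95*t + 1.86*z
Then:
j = 0.47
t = -0.49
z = -0.60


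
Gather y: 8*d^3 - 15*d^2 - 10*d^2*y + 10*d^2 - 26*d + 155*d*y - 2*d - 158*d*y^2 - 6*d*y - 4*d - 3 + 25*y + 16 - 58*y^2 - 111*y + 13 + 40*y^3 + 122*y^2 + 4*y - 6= 8*d^3 - 5*d^2 - 32*d + 40*y^3 + y^2*(64 - 158*d) + y*(-10*d^2 + 149*d - 82) + 20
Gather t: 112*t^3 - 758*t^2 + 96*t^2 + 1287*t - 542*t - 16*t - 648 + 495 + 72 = 112*t^3 - 662*t^2 + 729*t - 81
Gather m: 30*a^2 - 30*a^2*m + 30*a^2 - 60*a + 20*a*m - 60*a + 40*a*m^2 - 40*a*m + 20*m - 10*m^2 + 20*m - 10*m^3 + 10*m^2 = 60*a^2 + 40*a*m^2 - 120*a - 10*m^3 + m*(-30*a^2 - 20*a + 40)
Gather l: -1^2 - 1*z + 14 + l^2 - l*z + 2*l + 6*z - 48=l^2 + l*(2 - z) + 5*z - 35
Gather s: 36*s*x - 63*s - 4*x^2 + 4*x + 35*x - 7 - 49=s*(36*x - 63) - 4*x^2 + 39*x - 56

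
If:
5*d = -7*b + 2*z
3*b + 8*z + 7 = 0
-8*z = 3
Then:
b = -4/3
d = 103/60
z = -3/8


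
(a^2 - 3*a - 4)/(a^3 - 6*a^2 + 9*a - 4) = (a + 1)/(a^2 - 2*a + 1)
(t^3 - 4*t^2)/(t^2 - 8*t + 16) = t^2/(t - 4)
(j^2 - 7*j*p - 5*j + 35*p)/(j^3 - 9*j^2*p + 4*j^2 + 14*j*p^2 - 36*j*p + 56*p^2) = (5 - j)/(-j^2 + 2*j*p - 4*j + 8*p)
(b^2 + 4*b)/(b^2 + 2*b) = (b + 4)/(b + 2)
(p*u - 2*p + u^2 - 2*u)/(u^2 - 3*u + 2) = (p + u)/(u - 1)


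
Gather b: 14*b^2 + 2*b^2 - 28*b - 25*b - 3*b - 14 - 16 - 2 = 16*b^2 - 56*b - 32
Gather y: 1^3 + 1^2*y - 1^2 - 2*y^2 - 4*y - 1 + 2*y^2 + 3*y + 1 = 0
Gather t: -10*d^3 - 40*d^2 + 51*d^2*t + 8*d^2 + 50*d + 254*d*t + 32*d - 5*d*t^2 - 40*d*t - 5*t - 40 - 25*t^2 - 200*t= -10*d^3 - 32*d^2 + 82*d + t^2*(-5*d - 25) + t*(51*d^2 + 214*d - 205) - 40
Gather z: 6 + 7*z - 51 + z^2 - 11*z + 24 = z^2 - 4*z - 21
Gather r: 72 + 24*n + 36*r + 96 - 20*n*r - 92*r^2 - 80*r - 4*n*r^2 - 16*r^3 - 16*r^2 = 24*n - 16*r^3 + r^2*(-4*n - 108) + r*(-20*n - 44) + 168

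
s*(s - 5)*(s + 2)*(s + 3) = s^4 - 19*s^2 - 30*s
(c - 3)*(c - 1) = c^2 - 4*c + 3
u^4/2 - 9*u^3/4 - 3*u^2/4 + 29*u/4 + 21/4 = (u/2 + 1/2)*(u - 7/2)*(u - 3)*(u + 1)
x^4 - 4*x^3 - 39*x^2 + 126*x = x*(x - 7)*(x - 3)*(x + 6)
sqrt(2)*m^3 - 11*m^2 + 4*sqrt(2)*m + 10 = (m - 5*sqrt(2))*(m - sqrt(2))*(sqrt(2)*m + 1)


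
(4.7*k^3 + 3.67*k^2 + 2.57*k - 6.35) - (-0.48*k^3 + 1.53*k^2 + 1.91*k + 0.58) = 5.18*k^3 + 2.14*k^2 + 0.66*k - 6.93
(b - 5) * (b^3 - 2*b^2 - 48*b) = b^4 - 7*b^3 - 38*b^2 + 240*b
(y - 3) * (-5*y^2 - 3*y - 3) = -5*y^3 + 12*y^2 + 6*y + 9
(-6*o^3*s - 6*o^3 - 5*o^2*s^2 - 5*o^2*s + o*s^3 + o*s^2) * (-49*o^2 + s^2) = 294*o^5*s + 294*o^5 + 245*o^4*s^2 + 245*o^4*s - 55*o^3*s^3 - 55*o^3*s^2 - 5*o^2*s^4 - 5*o^2*s^3 + o*s^5 + o*s^4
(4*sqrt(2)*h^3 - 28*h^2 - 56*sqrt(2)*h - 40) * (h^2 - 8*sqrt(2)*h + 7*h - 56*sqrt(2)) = 4*sqrt(2)*h^5 - 92*h^4 + 28*sqrt(2)*h^4 - 644*h^3 + 168*sqrt(2)*h^3 + 856*h^2 + 1176*sqrt(2)*h^2 + 320*sqrt(2)*h + 5992*h + 2240*sqrt(2)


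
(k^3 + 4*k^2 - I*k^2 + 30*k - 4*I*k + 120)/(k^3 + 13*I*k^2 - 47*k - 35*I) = (k^2 + k*(4 - 6*I) - 24*I)/(k^2 + 8*I*k - 7)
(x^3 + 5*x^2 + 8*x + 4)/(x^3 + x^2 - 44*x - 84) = (x^2 + 3*x + 2)/(x^2 - x - 42)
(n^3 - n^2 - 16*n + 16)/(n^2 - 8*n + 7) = (n^2 - 16)/(n - 7)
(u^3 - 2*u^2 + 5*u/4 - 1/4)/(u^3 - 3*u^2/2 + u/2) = (u - 1/2)/u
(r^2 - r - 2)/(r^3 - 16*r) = (r^2 - r - 2)/(r*(r^2 - 16))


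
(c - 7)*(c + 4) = c^2 - 3*c - 28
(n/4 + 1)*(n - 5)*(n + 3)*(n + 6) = n^4/4 + 2*n^3 - 11*n^2/4 - 99*n/2 - 90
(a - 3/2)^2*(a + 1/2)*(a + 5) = a^4 + 5*a^3/2 - 47*a^2/4 + 39*a/8 + 45/8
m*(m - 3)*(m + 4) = m^3 + m^2 - 12*m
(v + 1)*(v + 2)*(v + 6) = v^3 + 9*v^2 + 20*v + 12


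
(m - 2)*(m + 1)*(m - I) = m^3 - m^2 - I*m^2 - 2*m + I*m + 2*I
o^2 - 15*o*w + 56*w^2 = (o - 8*w)*(o - 7*w)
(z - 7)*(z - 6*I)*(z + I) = z^3 - 7*z^2 - 5*I*z^2 + 6*z + 35*I*z - 42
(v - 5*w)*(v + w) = v^2 - 4*v*w - 5*w^2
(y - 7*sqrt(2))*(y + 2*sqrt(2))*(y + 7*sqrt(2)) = y^3 + 2*sqrt(2)*y^2 - 98*y - 196*sqrt(2)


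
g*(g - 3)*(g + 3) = g^3 - 9*g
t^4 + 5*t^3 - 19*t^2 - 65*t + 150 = (t - 3)*(t - 2)*(t + 5)^2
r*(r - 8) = r^2 - 8*r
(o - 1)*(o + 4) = o^2 + 3*o - 4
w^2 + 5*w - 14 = (w - 2)*(w + 7)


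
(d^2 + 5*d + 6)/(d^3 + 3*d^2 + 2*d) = (d + 3)/(d*(d + 1))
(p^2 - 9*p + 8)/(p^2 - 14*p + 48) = (p - 1)/(p - 6)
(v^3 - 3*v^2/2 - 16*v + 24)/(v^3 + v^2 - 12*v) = (v^2 - 11*v/2 + 6)/(v*(v - 3))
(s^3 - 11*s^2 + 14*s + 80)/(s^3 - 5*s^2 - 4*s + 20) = (s - 8)/(s - 2)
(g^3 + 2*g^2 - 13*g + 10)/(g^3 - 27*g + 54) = (g^3 + 2*g^2 - 13*g + 10)/(g^3 - 27*g + 54)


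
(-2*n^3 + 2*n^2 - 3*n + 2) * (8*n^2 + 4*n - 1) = -16*n^5 + 8*n^4 - 14*n^3 + 2*n^2 + 11*n - 2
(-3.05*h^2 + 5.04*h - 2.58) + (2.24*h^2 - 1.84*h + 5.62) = -0.81*h^2 + 3.2*h + 3.04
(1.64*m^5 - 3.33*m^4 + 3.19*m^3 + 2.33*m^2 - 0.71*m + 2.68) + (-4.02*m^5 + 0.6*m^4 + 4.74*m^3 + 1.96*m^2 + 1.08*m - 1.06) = -2.38*m^5 - 2.73*m^4 + 7.93*m^3 + 4.29*m^2 + 0.37*m + 1.62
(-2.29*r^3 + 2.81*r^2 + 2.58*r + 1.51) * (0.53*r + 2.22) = -1.2137*r^4 - 3.5945*r^3 + 7.6056*r^2 + 6.5279*r + 3.3522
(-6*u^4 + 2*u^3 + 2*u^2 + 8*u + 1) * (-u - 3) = 6*u^5 + 16*u^4 - 8*u^3 - 14*u^2 - 25*u - 3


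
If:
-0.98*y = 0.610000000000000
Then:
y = -0.62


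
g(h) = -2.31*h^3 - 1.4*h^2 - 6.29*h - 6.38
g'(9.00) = -592.82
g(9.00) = -1860.38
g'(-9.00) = -542.42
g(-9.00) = 1620.82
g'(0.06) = -6.48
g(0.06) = -6.76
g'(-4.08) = -110.23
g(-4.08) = 152.87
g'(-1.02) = -10.64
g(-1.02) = 1.03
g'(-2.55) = -44.21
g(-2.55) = 38.86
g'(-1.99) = -28.16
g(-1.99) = 18.80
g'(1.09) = -17.58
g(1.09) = -17.89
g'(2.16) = -44.67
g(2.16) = -49.78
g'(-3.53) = -82.76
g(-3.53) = 99.99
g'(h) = -6.93*h^2 - 2.8*h - 6.29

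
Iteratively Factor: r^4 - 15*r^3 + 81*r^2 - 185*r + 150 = (r - 2)*(r^3 - 13*r^2 + 55*r - 75) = (r - 5)*(r - 2)*(r^2 - 8*r + 15) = (r - 5)*(r - 3)*(r - 2)*(r - 5)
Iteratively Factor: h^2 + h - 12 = (h + 4)*(h - 3)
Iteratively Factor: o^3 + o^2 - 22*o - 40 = (o + 2)*(o^2 - o - 20) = (o + 2)*(o + 4)*(o - 5)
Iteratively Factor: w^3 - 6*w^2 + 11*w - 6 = (w - 1)*(w^2 - 5*w + 6) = (w - 3)*(w - 1)*(w - 2)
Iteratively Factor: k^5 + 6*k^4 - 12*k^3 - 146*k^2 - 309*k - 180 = (k + 3)*(k^4 + 3*k^3 - 21*k^2 - 83*k - 60) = (k + 3)*(k + 4)*(k^3 - k^2 - 17*k - 15) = (k - 5)*(k + 3)*(k + 4)*(k^2 + 4*k + 3) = (k - 5)*(k + 1)*(k + 3)*(k + 4)*(k + 3)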